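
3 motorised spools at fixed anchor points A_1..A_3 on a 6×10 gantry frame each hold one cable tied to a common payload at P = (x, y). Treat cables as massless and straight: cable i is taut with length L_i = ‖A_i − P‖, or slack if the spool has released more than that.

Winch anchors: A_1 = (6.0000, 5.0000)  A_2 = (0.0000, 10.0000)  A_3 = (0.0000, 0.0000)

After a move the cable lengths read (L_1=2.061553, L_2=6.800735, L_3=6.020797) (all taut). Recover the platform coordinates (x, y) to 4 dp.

(4.0000, 4.5000)

expand ‖A_i−P‖²=L_i² and subtract eq 1 (k_i ≔ ‖A_i‖²−L_i²)
k_1 = 36.0000+25.0000−4.2500 = 56.7500
eq1−eq2 → [12.0000  -10.0000]·P = 3.0000
eq1−eq3 → [12.0000  10.0000]·P = 93.0000
2×2 solve → P = (4.0000, 4.5000)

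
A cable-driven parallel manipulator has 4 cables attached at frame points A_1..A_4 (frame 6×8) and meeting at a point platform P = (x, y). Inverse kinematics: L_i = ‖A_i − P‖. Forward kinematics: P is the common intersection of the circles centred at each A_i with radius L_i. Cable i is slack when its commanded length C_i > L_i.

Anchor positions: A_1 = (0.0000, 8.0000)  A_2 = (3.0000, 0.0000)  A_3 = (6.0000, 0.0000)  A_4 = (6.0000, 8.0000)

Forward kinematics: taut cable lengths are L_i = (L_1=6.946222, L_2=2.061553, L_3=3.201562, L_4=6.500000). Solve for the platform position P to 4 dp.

(3.5000, 2.0000)

expand ‖A_i−P‖²=L_i² and subtract eq 1 (k_i ≔ ‖A_i‖²−L_i²)
k_1 = 0.0000+64.0000−48.2500 = 15.7500
eq1−eq2 → [-6.0000  16.0000]·P = 11.0000
eq1−eq3 → [-12.0000  16.0000]·P = -10.0000
eq1−eq4 → [-12.0000  0.0000]·P = -42.0000
2×2 solve → P = (3.5000, 2.0000)
check cable 4: ‖A_4−P‖² = 42.2500 ≈ L_4² = 42.2500 ✓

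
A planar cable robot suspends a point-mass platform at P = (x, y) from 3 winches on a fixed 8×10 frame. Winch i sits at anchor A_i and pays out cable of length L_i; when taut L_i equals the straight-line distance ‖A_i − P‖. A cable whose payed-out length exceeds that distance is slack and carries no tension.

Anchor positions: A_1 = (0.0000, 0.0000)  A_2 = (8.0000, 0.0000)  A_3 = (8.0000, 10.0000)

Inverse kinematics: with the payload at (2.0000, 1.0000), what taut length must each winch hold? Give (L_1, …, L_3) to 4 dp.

(2.2361, 6.0828, 10.8167)

L_1 = √((0.0000−2.0000)² + (0.0000−1.0000)²) = 2.2361
L_2 = √((8.0000−2.0000)² + (0.0000−1.0000)²) = 6.0828
L_3 = √((8.0000−2.0000)² + (10.0000−1.0000)²) = 10.8167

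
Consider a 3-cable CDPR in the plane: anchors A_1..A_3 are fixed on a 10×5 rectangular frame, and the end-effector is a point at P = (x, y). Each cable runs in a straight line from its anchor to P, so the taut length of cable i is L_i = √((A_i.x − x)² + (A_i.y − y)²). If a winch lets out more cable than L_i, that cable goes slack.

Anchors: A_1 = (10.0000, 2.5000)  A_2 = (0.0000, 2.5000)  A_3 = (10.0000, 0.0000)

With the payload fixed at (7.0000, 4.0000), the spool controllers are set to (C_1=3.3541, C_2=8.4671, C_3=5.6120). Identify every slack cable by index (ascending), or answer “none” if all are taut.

2, 3

cable 1: L_1 = ‖A_1−P‖ = 3.3541;  C_1 = 3.3541 → taut
cable 2: L_2 = ‖A_2−P‖ = 7.1589;  C_2 = 8.4671 → slack
cable 3: L_3 = ‖A_3−P‖ = 5.0000;  C_3 = 5.6120 → slack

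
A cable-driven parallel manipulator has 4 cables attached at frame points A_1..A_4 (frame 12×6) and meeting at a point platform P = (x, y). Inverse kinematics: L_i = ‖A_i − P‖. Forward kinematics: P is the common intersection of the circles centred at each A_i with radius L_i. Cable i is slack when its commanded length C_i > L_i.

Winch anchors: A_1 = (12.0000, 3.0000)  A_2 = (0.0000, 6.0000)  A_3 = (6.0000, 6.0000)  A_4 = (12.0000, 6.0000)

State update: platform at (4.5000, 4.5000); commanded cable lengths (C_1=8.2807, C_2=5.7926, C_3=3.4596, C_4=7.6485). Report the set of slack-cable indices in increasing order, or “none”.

cable 1: √((7.5000)²+(-1.5000)²)=7.6485, C_1=8.2807: slack
cable 2: √((-4.5000)²+(1.5000)²)=4.7434, C_2=5.7926: slack
cable 3: √((1.5000)²+(1.5000)²)=2.1213, C_3=3.4596: slack
cable 4: √((7.5000)²+(1.5000)²)=7.6485, C_4=7.6485: taut

1, 2, 3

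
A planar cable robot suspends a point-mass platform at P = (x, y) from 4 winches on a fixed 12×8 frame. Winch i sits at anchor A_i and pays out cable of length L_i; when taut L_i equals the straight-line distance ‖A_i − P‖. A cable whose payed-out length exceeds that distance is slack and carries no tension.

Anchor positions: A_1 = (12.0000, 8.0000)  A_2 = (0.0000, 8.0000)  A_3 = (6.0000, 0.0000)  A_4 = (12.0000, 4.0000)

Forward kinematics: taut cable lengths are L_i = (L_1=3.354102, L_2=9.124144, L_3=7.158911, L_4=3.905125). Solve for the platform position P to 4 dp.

(9.0000, 6.5000)

each cable: (A_i−P)·(A_i−P) = L_i²; let c_i = ‖A_i‖²−L_i²
c_1 = 144.0000+64.0000−11.2500 = 196.7500
row 1: 24.0000x + 0.0000y = 216.0000  (c_2=-19.2500)
row 2: 12.0000x + 16.0000y = 212.0000  (c_3=-15.2500)
row 3: 0.0000x + 8.0000y = 52.0000  (c_4=144.7500)
Cramer on rows 1–2 → x = 9.0000, y = 6.5000
check cable 4: ‖A_4−P‖² = 15.2500 ≈ L_4² = 15.2500 ✓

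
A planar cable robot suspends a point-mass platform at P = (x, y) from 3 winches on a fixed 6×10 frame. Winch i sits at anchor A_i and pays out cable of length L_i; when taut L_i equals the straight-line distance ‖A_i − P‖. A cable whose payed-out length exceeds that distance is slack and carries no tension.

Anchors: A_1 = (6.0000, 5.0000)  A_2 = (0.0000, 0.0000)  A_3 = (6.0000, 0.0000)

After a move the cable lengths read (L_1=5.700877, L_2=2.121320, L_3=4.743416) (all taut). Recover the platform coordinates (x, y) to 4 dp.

each cable: (A_i−P)·(A_i−P) = L_i²; let q_i = ‖A_i‖²−L_i²
q_1 = 36.0000+25.0000−32.5000 = 28.5000
row 1: 12.0000x + 10.0000y = 33.0000  (q_2=-4.5000)
row 2: 0.0000x + 10.0000y = 15.0000  (q_3=13.5000)
Cramer on rows 1–2 → x = 1.5000, y = 1.5000

(1.5000, 1.5000)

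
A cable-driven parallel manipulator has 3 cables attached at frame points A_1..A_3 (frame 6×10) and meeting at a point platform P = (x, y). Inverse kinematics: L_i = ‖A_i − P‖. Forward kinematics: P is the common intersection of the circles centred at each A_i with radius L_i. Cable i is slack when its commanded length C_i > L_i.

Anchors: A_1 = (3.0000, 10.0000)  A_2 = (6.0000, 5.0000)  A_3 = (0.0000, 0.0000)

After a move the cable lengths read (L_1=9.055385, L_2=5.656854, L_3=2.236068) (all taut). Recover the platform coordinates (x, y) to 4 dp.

(2.0000, 1.0000)

expand ‖A_i−P‖²=L_i² and subtract eq 1 (q_i ≔ ‖A_i‖²−L_i²)
q_1 = 9.0000+100.0000−82.0000 = 27.0000
eq1−eq2 → [-6.0000  10.0000]·P = -2.0000
eq1−eq3 → [6.0000  20.0000]·P = 32.0000
2×2 solve → P = (2.0000, 1.0000)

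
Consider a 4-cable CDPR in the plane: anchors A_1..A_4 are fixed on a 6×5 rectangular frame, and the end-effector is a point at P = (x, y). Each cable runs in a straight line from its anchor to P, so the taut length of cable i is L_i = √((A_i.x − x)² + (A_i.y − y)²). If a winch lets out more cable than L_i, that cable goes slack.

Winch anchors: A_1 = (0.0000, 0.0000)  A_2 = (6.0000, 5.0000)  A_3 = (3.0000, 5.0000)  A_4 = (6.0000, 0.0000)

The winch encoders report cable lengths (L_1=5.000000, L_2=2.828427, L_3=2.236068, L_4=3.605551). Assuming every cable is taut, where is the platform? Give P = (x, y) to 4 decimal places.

(4.0000, 3.0000)

expand ‖A_i−P‖²=L_i² and subtract eq 1 (q_i ≔ ‖A_i‖²−L_i²)
q_1 = 0.0000+0.0000−25.0000 = -25.0000
eq1−eq2 → [-12.0000  -10.0000]·P = -78.0000
eq1−eq3 → [-6.0000  -10.0000]·P = -54.0000
eq1−eq4 → [-12.0000  0.0000]·P = -48.0000
2×2 solve → P = (4.0000, 3.0000)
check cable 4: ‖A_4−P‖² = 13.0000 ≈ L_4² = 13.0000 ✓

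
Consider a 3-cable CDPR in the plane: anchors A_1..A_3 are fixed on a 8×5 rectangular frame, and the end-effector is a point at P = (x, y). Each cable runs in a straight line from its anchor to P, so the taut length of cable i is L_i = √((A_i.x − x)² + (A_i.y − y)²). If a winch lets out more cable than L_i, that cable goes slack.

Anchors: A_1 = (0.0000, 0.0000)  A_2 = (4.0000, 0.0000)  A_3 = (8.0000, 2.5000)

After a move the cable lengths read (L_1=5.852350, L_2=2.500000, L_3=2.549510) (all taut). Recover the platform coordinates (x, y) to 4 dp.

circle eqns → linear via eq_j − eq_1; set q_j = A_j·A_j − L_j²
q_1 = 0.0000+0.0000−34.2500 = -34.2500
-8.0000·x + 0.0000·y = q_1−q_2 = -44.0000
-16.0000·x − 5.0000·y = q_1−q_3 = -98.0000
solve first two rows → x=5.5000, y=2.0000

(5.5000, 2.0000)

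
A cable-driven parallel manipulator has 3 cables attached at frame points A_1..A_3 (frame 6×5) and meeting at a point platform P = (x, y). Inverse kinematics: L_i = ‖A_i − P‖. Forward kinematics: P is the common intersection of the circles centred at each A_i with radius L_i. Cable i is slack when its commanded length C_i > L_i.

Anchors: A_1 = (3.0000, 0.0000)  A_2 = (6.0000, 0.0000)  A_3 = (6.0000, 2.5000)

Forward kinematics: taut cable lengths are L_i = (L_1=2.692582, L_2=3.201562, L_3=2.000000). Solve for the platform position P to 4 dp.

(4.0000, 2.5000)

circle eqns → linear via eq_j − eq_1; set k_j = A_j·A_j − L_j²
k_1 = 9.0000+0.0000−7.2500 = 1.7500
-6.0000·x + 0.0000·y = k_1−k_2 = -24.0000
-6.0000·x − 5.0000·y = k_1−k_3 = -36.5000
solve first two rows → x=4.0000, y=2.5000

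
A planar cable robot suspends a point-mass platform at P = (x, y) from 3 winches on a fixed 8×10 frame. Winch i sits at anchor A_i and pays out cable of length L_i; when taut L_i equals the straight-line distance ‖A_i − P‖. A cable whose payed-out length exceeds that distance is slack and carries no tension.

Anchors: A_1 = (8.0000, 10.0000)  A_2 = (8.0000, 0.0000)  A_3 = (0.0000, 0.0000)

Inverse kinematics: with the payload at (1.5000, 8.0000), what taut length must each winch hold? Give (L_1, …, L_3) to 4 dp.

(6.8007, 10.3078, 8.1394)

cable 1: Δx=6.5000, Δy=2.0000; L_1 = √(Δx²+Δy²) = 6.8007
cable 2: Δx=6.5000, Δy=-8.0000; L_2 = √(Δx²+Δy²) = 10.3078
cable 3: Δx=-1.5000, Δy=-8.0000; L_3 = √(Δx²+Δy²) = 8.1394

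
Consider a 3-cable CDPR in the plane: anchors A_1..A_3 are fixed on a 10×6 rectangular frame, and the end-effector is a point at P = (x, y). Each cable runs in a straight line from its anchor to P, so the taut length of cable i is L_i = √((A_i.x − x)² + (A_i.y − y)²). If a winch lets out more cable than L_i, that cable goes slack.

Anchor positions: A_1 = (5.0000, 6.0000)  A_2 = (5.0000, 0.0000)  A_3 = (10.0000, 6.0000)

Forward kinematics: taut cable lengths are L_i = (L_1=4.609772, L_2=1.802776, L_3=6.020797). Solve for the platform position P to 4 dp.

(6.0000, 1.5000)

each cable: (A_i−P)·(A_i−P) = L_i²; let c_i = ‖A_i‖²−L_i²
c_1 = 25.0000+36.0000−21.2500 = 39.7500
row 1: 0.0000x + 12.0000y = 18.0000  (c_2=21.7500)
row 2: -10.0000x + 0.0000y = -60.0000  (c_3=99.7500)
Cramer on rows 1–2 → x = 6.0000, y = 1.5000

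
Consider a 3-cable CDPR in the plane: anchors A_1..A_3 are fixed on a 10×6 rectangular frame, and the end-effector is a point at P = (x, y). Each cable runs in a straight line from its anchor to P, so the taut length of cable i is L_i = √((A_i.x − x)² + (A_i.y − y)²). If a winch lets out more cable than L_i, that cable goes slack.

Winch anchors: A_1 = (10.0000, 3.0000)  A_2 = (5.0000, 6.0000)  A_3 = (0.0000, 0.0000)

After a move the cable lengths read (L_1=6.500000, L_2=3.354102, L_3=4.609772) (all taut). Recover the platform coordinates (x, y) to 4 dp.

(3.5000, 3.0000)

expand ‖A_i−P‖²=L_i² and subtract eq 1 (q_i ≔ ‖A_i‖²−L_i²)
q_1 = 100.0000+9.0000−42.2500 = 66.7500
eq1−eq2 → [10.0000  -6.0000]·P = 17.0000
eq1−eq3 → [20.0000  6.0000]·P = 88.0000
2×2 solve → P = (3.5000, 3.0000)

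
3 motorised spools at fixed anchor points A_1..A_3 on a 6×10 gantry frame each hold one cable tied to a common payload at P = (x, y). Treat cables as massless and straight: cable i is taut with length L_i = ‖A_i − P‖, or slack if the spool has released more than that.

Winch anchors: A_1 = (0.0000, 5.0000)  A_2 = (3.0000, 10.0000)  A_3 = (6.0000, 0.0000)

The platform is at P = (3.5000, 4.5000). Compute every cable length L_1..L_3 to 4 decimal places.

L_1: Δ = A_1−P = (-3.5000, 0.5000) → ‖Δ‖ = √12.5000 = 3.5355
L_2: Δ = A_2−P = (-0.5000, 5.5000) → ‖Δ‖ = √30.5000 = 5.5227
L_3: Δ = A_3−P = (2.5000, -4.5000) → ‖Δ‖ = √26.5000 = 5.1478

(3.5355, 5.5227, 5.1478)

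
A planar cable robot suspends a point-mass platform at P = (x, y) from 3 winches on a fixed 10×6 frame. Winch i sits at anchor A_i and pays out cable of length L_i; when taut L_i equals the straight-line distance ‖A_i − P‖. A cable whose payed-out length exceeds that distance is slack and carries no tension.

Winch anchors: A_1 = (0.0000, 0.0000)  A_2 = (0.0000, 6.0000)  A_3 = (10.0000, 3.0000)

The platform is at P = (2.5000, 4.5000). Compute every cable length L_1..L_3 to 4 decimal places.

cable 1: Δx=-2.5000, Δy=-4.5000; L_1 = √(Δx²+Δy²) = 5.1478
cable 2: Δx=-2.5000, Δy=1.5000; L_2 = √(Δx²+Δy²) = 2.9155
cable 3: Δx=7.5000, Δy=-1.5000; L_3 = √(Δx²+Δy²) = 7.6485

(5.1478, 2.9155, 7.6485)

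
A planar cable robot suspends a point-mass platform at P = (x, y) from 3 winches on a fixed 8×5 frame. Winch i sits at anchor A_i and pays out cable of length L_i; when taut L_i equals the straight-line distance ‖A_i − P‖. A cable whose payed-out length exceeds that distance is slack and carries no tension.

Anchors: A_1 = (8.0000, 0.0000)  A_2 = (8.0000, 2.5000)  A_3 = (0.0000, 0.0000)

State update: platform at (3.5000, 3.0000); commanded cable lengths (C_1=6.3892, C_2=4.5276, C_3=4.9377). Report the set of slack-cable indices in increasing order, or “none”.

1, 3

cable 1: L_1 = ‖A_1−P‖ = 5.4083;  C_1 = 6.3892 → slack
cable 2: L_2 = ‖A_2−P‖ = 4.5277;  C_2 = 4.5276 → taut
cable 3: L_3 = ‖A_3−P‖ = 4.6098;  C_3 = 4.9377 → slack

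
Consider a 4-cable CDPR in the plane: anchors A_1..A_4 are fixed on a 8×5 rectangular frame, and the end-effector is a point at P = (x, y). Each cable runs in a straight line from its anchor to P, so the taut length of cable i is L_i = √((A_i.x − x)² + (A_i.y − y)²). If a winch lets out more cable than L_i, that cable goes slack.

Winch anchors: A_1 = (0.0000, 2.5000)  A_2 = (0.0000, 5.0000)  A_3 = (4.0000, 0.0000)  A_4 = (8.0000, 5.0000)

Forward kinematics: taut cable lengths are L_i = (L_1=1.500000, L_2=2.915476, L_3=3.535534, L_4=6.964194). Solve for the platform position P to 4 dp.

(1.5000, 2.5000)

circle eqns → linear via eq_j − eq_1; set c_j = A_j·A_j − L_j²
c_1 = 0.0000+6.2500−2.2500 = 4.0000
0.0000·x − 5.0000·y = c_1−c_2 = -12.5000
-8.0000·x + 5.0000·y = c_1−c_3 = 0.5000
-16.0000·x − 5.0000·y = c_1−c_4 = -36.5000
solve first two rows → x=1.5000, y=2.5000
check cable 4: ‖A_4−P‖² = 48.5000 ≈ L_4² = 48.5000 ✓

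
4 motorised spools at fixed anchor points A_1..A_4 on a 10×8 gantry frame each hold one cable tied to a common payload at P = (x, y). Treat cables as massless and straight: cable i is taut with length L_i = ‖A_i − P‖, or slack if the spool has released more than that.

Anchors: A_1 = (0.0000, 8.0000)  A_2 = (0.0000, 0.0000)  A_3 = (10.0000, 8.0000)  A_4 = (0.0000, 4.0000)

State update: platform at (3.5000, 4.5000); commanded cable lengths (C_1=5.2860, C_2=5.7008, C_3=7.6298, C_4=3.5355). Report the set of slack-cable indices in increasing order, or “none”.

i=1: geometric 4.9497 vs commanded 5.2860 ⇒ slack
i=2: geometric 5.7009 vs commanded 5.7008 ⇒ taut
i=3: geometric 7.3824 vs commanded 7.6298 ⇒ slack
i=4: geometric 3.5355 vs commanded 3.5355 ⇒ taut

1, 3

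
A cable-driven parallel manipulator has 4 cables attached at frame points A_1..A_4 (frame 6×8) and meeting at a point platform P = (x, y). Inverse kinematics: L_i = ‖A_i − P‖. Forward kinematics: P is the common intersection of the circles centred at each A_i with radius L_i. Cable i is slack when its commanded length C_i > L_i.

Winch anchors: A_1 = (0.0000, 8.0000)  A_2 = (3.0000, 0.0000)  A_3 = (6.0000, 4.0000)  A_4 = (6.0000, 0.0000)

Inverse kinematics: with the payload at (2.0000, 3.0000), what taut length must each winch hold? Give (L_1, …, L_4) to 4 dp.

L_1 = √((0.0000−2.0000)² + (8.0000−3.0000)²) = 5.3852
L_2 = √((3.0000−2.0000)² + (0.0000−3.0000)²) = 3.1623
L_3 = √((6.0000−2.0000)² + (4.0000−3.0000)²) = 4.1231
L_4 = √((6.0000−2.0000)² + (0.0000−3.0000)²) = 5.0000

(5.3852, 3.1623, 4.1231, 5.0000)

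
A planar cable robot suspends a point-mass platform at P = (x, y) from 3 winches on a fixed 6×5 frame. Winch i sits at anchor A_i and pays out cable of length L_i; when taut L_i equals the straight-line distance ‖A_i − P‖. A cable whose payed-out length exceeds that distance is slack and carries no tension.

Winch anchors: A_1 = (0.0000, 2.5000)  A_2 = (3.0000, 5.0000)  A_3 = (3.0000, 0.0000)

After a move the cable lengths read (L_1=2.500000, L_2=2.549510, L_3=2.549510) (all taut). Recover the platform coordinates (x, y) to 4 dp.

(2.5000, 2.5000)

expand ‖A_i−P‖²=L_i² and subtract eq 1 (c_i ≔ ‖A_i‖²−L_i²)
c_1 = 0.0000+6.2500−6.2500 = 0.0000
eq1−eq2 → [-6.0000  -5.0000]·P = -27.5000
eq1−eq3 → [-6.0000  5.0000]·P = -2.5000
2×2 solve → P = (2.5000, 2.5000)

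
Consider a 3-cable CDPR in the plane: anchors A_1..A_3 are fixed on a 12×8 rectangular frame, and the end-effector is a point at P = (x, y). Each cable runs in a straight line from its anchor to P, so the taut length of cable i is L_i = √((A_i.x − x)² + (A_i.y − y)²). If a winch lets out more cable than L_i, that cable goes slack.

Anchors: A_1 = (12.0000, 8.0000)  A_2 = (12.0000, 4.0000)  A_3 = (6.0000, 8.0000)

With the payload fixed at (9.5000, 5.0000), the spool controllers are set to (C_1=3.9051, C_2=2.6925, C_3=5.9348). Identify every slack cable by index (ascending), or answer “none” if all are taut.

3

i=1: geometric 3.9051 vs commanded 3.9051 ⇒ taut
i=2: geometric 2.6926 vs commanded 2.6925 ⇒ taut
i=3: geometric 4.6098 vs commanded 5.9348 ⇒ slack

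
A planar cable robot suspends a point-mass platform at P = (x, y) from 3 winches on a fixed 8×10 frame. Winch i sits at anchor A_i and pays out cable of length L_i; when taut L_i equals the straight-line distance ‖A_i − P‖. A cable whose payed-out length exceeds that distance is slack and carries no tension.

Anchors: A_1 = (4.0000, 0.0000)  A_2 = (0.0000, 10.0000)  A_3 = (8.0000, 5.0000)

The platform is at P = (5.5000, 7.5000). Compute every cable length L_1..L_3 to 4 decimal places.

cable 1: Δx=-1.5000, Δy=-7.5000; L_1 = √(Δx²+Δy²) = 7.6485
cable 2: Δx=-5.5000, Δy=2.5000; L_2 = √(Δx²+Δy²) = 6.0415
cable 3: Δx=2.5000, Δy=-2.5000; L_3 = √(Δx²+Δy²) = 3.5355

(7.6485, 6.0415, 3.5355)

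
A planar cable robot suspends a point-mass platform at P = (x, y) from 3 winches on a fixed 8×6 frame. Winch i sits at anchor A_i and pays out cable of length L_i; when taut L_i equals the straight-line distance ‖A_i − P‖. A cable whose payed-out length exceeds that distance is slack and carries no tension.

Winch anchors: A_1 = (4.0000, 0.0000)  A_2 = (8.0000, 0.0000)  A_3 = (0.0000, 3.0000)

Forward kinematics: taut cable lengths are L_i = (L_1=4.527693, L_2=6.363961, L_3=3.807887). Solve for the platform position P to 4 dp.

(3.5000, 4.5000)

expand ‖A_i−P‖²=L_i² and subtract eq 1 (q_i ≔ ‖A_i‖²−L_i²)
q_1 = 16.0000+0.0000−20.5000 = -4.5000
eq1−eq2 → [-8.0000  0.0000]·P = -28.0000
eq1−eq3 → [8.0000  -6.0000]·P = 1.0000
2×2 solve → P = (3.5000, 4.5000)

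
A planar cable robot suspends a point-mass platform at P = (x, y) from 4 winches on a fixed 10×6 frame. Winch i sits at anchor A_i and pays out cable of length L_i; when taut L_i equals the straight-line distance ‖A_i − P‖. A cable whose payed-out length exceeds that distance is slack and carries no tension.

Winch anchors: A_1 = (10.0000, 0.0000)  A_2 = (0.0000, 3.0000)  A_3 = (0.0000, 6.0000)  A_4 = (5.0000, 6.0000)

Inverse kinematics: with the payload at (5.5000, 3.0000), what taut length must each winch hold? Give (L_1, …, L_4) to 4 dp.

(5.4083, 5.5000, 6.2650, 3.0414)

L_1 = √((10.0000−5.5000)² + (0.0000−3.0000)²) = 5.4083
L_2 = √((0.0000−5.5000)² + (3.0000−3.0000)²) = 5.5000
L_3 = √((0.0000−5.5000)² + (6.0000−3.0000)²) = 6.2650
L_4 = √((5.0000−5.5000)² + (6.0000−3.0000)²) = 3.0414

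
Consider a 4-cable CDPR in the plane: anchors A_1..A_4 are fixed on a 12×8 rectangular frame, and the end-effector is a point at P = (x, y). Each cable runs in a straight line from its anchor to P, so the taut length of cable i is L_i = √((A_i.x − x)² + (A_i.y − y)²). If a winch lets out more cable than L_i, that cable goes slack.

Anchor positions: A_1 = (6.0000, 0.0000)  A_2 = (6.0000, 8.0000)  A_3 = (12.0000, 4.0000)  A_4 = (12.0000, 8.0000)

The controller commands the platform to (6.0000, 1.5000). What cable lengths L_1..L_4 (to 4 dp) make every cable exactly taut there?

(1.5000, 6.5000, 6.5000, 8.8459)

cable 1: Δx=0.0000, Δy=-1.5000; L_1 = √(Δx²+Δy²) = 1.5000
cable 2: Δx=0.0000, Δy=6.5000; L_2 = √(Δx²+Δy²) = 6.5000
cable 3: Δx=6.0000, Δy=2.5000; L_3 = √(Δx²+Δy²) = 6.5000
cable 4: Δx=6.0000, Δy=6.5000; L_4 = √(Δx²+Δy²) = 8.8459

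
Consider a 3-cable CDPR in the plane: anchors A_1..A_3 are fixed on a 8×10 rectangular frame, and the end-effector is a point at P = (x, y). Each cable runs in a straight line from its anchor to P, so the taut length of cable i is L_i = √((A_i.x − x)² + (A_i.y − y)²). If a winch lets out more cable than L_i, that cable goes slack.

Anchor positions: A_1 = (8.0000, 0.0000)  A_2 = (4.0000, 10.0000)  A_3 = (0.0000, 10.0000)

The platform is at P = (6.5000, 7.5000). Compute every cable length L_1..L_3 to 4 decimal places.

(7.6485, 3.5355, 6.9642)

cable 1: Δx=1.5000, Δy=-7.5000; L_1 = √(Δx²+Δy²) = 7.6485
cable 2: Δx=-2.5000, Δy=2.5000; L_2 = √(Δx²+Δy²) = 3.5355
cable 3: Δx=-6.5000, Δy=2.5000; L_3 = √(Δx²+Δy²) = 6.9642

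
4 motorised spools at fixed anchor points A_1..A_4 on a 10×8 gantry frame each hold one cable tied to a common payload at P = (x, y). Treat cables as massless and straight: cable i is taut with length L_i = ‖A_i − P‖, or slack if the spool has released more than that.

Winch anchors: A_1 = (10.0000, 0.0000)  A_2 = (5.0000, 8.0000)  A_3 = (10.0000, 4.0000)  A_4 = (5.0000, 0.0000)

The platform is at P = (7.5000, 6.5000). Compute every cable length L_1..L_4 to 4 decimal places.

L_1 = √((10.0000−7.5000)² + (0.0000−6.5000)²) = 6.9642
L_2 = √((5.0000−7.5000)² + (8.0000−6.5000)²) = 2.9155
L_3 = √((10.0000−7.5000)² + (4.0000−6.5000)²) = 3.5355
L_4 = √((5.0000−7.5000)² + (0.0000−6.5000)²) = 6.9642

(6.9642, 2.9155, 3.5355, 6.9642)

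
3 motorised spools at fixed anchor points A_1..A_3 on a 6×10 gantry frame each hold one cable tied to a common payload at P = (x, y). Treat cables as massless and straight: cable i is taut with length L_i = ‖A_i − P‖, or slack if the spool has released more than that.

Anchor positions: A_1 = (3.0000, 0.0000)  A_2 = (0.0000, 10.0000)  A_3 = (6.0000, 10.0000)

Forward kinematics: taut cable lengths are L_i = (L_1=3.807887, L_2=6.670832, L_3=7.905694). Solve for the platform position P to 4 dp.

each cable: (A_i−P)·(A_i−P) = L_i²; let k_i = ‖A_i‖²−L_i²
k_1 = 9.0000+0.0000−14.5000 = -5.5000
row 1: 6.0000x − 20.0000y = -61.0000  (k_2=55.5000)
row 2: -6.0000x − 20.0000y = -79.0000  (k_3=73.5000)
Cramer on rows 1–2 → x = 1.5000, y = 3.5000

(1.5000, 3.5000)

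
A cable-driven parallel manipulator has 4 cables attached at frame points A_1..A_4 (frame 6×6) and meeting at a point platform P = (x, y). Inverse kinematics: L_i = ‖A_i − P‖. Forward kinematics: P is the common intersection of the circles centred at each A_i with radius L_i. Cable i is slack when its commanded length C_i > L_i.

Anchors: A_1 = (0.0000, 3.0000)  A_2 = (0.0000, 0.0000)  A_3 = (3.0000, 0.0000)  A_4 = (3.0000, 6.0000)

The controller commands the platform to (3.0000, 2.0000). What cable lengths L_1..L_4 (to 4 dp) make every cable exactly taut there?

cable 1: Δx=-3.0000, Δy=1.0000; L_1 = √(Δx²+Δy²) = 3.1623
cable 2: Δx=-3.0000, Δy=-2.0000; L_2 = √(Δx²+Δy²) = 3.6056
cable 3: Δx=0.0000, Δy=-2.0000; L_3 = √(Δx²+Δy²) = 2.0000
cable 4: Δx=0.0000, Δy=4.0000; L_4 = √(Δx²+Δy²) = 4.0000

(3.1623, 3.6056, 2.0000, 4.0000)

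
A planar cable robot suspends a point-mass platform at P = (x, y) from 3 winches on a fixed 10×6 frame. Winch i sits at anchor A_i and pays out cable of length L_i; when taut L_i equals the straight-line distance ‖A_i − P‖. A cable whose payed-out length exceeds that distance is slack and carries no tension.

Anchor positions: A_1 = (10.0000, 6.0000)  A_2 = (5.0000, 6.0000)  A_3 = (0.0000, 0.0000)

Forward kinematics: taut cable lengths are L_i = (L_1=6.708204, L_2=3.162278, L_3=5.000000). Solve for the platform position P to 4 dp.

(4.0000, 3.0000)

circle eqns → linear via eq_j − eq_1; set q_j = A_j·A_j − L_j²
q_1 = 100.0000+36.0000−45.0000 = 91.0000
10.0000·x + 0.0000·y = q_1−q_2 = 40.0000
20.0000·x + 12.0000·y = q_1−q_3 = 116.0000
solve first two rows → x=4.0000, y=3.0000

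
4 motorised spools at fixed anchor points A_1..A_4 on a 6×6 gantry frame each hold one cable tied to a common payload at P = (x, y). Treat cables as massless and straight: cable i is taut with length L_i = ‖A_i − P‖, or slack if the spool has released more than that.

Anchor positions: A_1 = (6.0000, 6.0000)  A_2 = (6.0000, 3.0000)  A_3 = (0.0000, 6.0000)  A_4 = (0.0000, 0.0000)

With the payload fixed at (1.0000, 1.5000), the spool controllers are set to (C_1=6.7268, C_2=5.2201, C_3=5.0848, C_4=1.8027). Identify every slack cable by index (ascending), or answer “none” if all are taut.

3

i=1: geometric 6.7268 vs commanded 6.7268 ⇒ taut
i=2: geometric 5.2202 vs commanded 5.2201 ⇒ taut
i=3: geometric 4.6098 vs commanded 5.0848 ⇒ slack
i=4: geometric 1.8028 vs commanded 1.8027 ⇒ taut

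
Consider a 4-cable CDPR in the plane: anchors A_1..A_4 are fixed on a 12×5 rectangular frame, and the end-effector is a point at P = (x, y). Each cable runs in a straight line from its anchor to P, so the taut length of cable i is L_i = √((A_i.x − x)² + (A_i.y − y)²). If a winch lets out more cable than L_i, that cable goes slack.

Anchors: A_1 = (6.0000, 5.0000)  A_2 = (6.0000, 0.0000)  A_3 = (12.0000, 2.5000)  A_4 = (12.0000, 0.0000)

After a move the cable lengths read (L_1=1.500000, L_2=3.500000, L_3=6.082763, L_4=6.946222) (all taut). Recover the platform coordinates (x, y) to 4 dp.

each cable: (A_i−P)·(A_i−P) = L_i²; let k_i = ‖A_i‖²−L_i²
k_1 = 36.0000+25.0000−2.2500 = 58.7500
row 1: 0.0000x + 10.0000y = 35.0000  (k_2=23.7500)
row 2: -12.0000x + 5.0000y = -54.5000  (k_3=113.2500)
row 3: -12.0000x + 10.0000y = -37.0000  (k_4=95.7500)
Cramer on rows 1–2 → x = 6.0000, y = 3.5000
check cable 4: ‖A_4−P‖² = 48.2500 ≈ L_4² = 48.2500 ✓

(6.0000, 3.5000)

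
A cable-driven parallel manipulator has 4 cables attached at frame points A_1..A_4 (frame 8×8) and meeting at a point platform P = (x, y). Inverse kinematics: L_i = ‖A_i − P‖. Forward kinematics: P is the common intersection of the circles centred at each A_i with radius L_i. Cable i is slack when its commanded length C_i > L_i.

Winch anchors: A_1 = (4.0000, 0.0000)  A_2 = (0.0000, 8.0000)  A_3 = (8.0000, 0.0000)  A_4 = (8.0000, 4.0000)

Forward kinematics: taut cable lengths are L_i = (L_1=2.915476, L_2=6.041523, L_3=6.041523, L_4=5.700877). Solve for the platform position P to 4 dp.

circle eqns → linear via eq_j − eq_1; set c_j = A_j·A_j − L_j²
c_1 = 16.0000+0.0000−8.5000 = 7.5000
8.0000·x − 16.0000·y = c_1−c_2 = -20.0000
-8.0000·x + 0.0000·y = c_1−c_3 = -20.0000
-8.0000·x − 8.0000·y = c_1−c_4 = -40.0000
solve first two rows → x=2.5000, y=2.5000
check cable 4: ‖A_4−P‖² = 32.5000 ≈ L_4² = 32.5000 ✓

(2.5000, 2.5000)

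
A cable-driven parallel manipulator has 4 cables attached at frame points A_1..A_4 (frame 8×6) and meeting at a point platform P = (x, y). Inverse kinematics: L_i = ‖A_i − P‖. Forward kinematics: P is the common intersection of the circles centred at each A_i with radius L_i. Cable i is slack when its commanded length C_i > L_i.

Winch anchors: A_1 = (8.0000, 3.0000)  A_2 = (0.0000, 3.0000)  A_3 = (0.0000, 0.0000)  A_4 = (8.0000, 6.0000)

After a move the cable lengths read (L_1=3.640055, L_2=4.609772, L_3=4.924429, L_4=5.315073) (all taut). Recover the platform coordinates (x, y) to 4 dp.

(4.5000, 2.0000)

expand ‖A_i−P‖²=L_i² and subtract eq 1 (c_i ≔ ‖A_i‖²−L_i²)
c_1 = 64.0000+9.0000−13.2500 = 59.7500
eq1−eq2 → [16.0000  0.0000]·P = 72.0000
eq1−eq3 → [16.0000  6.0000]·P = 84.0000
eq1−eq4 → [0.0000  -6.0000]·P = -12.0000
2×2 solve → P = (4.5000, 2.0000)
check cable 4: ‖A_4−P‖² = 28.2500 ≈ L_4² = 28.2500 ✓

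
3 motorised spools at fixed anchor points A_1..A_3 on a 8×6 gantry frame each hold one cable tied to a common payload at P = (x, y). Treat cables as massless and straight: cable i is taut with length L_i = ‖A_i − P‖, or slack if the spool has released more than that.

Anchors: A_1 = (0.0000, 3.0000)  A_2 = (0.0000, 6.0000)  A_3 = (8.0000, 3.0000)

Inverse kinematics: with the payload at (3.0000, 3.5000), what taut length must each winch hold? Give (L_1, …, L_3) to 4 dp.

(3.0414, 3.9051, 5.0249)

cable 1: Δx=-3.0000, Δy=-0.5000; L_1 = √(Δx²+Δy²) = 3.0414
cable 2: Δx=-3.0000, Δy=2.5000; L_2 = √(Δx²+Δy²) = 3.9051
cable 3: Δx=5.0000, Δy=-0.5000; L_3 = √(Δx²+Δy²) = 5.0249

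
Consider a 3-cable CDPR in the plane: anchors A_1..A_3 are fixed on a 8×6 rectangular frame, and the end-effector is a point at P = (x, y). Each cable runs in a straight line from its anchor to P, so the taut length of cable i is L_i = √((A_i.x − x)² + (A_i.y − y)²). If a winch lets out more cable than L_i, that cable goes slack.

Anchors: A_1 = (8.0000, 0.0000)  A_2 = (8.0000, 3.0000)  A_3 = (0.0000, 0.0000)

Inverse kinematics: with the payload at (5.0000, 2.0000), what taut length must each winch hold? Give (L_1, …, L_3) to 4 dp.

(3.6056, 3.1623, 5.3852)

L_1 = √((8.0000−5.0000)² + (0.0000−2.0000)²) = 3.6056
L_2 = √((8.0000−5.0000)² + (3.0000−2.0000)²) = 3.1623
L_3 = √((0.0000−5.0000)² + (0.0000−2.0000)²) = 5.3852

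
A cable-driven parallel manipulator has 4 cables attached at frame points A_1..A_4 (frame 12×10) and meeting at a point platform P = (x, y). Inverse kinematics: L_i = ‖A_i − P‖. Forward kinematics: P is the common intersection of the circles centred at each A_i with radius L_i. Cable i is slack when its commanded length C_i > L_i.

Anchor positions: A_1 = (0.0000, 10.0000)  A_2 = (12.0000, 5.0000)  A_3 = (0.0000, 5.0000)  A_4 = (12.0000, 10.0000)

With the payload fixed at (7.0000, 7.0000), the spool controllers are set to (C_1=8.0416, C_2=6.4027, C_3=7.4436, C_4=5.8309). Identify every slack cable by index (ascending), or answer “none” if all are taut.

1, 2, 3

cable 1: √((-7.0000)²+(3.0000)²)=7.6158, C_1=8.0416: slack
cable 2: √((5.0000)²+(-2.0000)²)=5.3852, C_2=6.4027: slack
cable 3: √((-7.0000)²+(-2.0000)²)=7.2801, C_3=7.4436: slack
cable 4: √((5.0000)²+(3.0000)²)=5.8310, C_4=5.8309: taut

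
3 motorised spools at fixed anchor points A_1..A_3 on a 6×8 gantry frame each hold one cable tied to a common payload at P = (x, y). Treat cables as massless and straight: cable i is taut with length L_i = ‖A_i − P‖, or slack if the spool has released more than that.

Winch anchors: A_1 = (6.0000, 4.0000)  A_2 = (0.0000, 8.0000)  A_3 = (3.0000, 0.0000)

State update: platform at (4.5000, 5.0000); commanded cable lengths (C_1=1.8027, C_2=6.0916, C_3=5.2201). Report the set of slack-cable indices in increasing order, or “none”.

2

cable 1: L_1 = ‖A_1−P‖ = 1.8028;  C_1 = 1.8027 → taut
cable 2: L_2 = ‖A_2−P‖ = 5.4083;  C_2 = 6.0916 → slack
cable 3: L_3 = ‖A_3−P‖ = 5.2202;  C_3 = 5.2201 → taut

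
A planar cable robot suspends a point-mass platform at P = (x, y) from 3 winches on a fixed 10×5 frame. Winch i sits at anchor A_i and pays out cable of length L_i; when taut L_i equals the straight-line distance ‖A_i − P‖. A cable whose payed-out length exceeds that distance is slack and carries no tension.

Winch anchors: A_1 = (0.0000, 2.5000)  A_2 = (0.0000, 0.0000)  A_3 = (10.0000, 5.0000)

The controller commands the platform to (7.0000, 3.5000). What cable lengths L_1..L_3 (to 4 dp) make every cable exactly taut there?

(7.0711, 7.8262, 3.3541)

L_1 = √((0.0000−7.0000)² + (2.5000−3.5000)²) = 7.0711
L_2 = √((0.0000−7.0000)² + (0.0000−3.5000)²) = 7.8262
L_3 = √((10.0000−7.0000)² + (5.0000−3.5000)²) = 3.3541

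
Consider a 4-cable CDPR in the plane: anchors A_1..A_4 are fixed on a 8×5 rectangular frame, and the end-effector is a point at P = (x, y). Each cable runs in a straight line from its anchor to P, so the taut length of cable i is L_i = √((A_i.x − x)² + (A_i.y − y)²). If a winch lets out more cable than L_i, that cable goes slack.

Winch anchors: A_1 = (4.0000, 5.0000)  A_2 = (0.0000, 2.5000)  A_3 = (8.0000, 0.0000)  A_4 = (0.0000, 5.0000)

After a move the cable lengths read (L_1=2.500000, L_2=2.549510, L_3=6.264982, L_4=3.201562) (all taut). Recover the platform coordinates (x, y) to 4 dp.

each cable: (A_i−P)·(A_i−P) = L_i²; let q_i = ‖A_i‖²−L_i²
q_1 = 16.0000+25.0000−6.2500 = 34.7500
row 1: 8.0000x + 5.0000y = 35.0000  (q_2=-0.2500)
row 2: -8.0000x + 10.0000y = 10.0000  (q_3=24.7500)
row 3: 8.0000x + 0.0000y = 20.0000  (q_4=14.7500)
Cramer on rows 1–2 → x = 2.5000, y = 3.0000
check cable 4: ‖A_4−P‖² = 10.2500 ≈ L_4² = 10.2500 ✓

(2.5000, 3.0000)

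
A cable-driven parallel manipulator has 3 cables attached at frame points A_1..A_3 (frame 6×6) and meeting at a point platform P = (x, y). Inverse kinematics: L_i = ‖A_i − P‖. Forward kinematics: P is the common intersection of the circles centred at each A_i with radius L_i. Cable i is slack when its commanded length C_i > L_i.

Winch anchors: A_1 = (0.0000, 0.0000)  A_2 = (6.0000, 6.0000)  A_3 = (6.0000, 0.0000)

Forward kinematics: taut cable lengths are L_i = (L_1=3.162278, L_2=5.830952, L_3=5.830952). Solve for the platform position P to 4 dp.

(1.0000, 3.0000)

expand ‖A_i−P‖²=L_i² and subtract eq 1 (c_i ≔ ‖A_i‖²−L_i²)
c_1 = 0.0000+0.0000−10.0000 = -10.0000
eq1−eq2 → [-12.0000  -12.0000]·P = -48.0000
eq1−eq3 → [-12.0000  0.0000]·P = -12.0000
2×2 solve → P = (1.0000, 3.0000)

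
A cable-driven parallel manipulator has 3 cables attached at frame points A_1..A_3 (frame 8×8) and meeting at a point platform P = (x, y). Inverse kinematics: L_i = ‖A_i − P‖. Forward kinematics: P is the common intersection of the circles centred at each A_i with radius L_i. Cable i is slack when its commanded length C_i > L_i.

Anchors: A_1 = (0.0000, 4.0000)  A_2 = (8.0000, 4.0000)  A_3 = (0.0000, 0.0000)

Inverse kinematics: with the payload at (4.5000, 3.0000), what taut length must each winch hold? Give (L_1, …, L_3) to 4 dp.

cable 1: Δx=-4.5000, Δy=1.0000; L_1 = √(Δx²+Δy²) = 4.6098
cable 2: Δx=3.5000, Δy=1.0000; L_2 = √(Δx²+Δy²) = 3.6401
cable 3: Δx=-4.5000, Δy=-3.0000; L_3 = √(Δx²+Δy²) = 5.4083

(4.6098, 3.6401, 5.4083)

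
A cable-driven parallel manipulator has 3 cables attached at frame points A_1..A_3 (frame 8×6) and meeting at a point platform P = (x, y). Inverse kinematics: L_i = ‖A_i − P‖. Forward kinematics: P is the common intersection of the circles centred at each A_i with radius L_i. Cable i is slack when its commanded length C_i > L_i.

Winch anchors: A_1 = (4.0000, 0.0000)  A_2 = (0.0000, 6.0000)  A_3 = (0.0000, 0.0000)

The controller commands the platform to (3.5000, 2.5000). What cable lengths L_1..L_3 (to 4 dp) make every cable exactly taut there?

L_1: Δ = A_1−P = (0.5000, -2.5000) → ‖Δ‖ = √6.5000 = 2.5495
L_2: Δ = A_2−P = (-3.5000, 3.5000) → ‖Δ‖ = √24.5000 = 4.9497
L_3: Δ = A_3−P = (-3.5000, -2.5000) → ‖Δ‖ = √18.5000 = 4.3012

(2.5495, 4.9497, 4.3012)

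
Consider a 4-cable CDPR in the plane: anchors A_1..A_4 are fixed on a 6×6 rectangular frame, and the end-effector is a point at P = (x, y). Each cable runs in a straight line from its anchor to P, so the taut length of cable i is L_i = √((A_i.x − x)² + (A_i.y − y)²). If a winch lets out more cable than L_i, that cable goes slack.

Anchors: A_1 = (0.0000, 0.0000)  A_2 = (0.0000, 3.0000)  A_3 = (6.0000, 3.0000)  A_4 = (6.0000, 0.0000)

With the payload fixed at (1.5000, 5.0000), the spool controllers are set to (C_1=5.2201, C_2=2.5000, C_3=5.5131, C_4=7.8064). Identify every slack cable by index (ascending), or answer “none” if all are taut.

3, 4

i=1: geometric 5.2202 vs commanded 5.2201 ⇒ taut
i=2: geometric 2.5000 vs commanded 2.5000 ⇒ taut
i=3: geometric 4.9244 vs commanded 5.5131 ⇒ slack
i=4: geometric 6.7268 vs commanded 7.8064 ⇒ slack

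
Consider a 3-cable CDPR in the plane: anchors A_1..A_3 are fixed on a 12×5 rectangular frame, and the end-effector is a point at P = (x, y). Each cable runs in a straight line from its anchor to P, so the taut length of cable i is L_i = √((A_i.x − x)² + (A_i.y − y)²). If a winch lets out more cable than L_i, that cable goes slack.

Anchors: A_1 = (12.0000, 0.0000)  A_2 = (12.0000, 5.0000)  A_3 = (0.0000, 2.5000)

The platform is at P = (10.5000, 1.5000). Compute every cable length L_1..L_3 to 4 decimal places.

L_1: Δ = A_1−P = (1.5000, -1.5000) → ‖Δ‖ = √4.5000 = 2.1213
L_2: Δ = A_2−P = (1.5000, 3.5000) → ‖Δ‖ = √14.5000 = 3.8079
L_3: Δ = A_3−P = (-10.5000, 1.0000) → ‖Δ‖ = √111.2500 = 10.5475

(2.1213, 3.8079, 10.5475)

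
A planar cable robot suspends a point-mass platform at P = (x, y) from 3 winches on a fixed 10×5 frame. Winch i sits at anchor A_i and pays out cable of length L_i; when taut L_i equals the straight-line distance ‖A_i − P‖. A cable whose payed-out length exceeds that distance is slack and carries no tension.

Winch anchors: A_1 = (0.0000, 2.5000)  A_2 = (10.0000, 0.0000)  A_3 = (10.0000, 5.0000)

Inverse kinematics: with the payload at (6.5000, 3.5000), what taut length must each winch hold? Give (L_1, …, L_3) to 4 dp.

cable 1: Δx=-6.5000, Δy=-1.0000; L_1 = √(Δx²+Δy²) = 6.5765
cable 2: Δx=3.5000, Δy=-3.5000; L_2 = √(Δx²+Δy²) = 4.9497
cable 3: Δx=3.5000, Δy=1.5000; L_3 = √(Δx²+Δy²) = 3.8079

(6.5765, 4.9497, 3.8079)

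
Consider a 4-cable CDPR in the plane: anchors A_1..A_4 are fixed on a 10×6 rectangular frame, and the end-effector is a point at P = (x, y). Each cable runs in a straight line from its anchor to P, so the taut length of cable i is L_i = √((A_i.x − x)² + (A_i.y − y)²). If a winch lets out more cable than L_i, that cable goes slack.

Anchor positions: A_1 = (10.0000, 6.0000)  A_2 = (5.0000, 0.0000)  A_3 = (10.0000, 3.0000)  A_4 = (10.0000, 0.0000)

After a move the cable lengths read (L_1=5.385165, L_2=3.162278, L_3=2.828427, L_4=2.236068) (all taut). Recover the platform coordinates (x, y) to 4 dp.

expand ‖A_i−P‖²=L_i² and subtract eq 1 (q_i ≔ ‖A_i‖²−L_i²)
q_1 = 100.0000+36.0000−29.0000 = 107.0000
eq1−eq2 → [10.0000  12.0000]·P = 92.0000
eq1−eq3 → [0.0000  6.0000]·P = 6.0000
eq1−eq4 → [0.0000  12.0000]·P = 12.0000
2×2 solve → P = (8.0000, 1.0000)
check cable 4: ‖A_4−P‖² = 5.0000 ≈ L_4² = 5.0000 ✓

(8.0000, 1.0000)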